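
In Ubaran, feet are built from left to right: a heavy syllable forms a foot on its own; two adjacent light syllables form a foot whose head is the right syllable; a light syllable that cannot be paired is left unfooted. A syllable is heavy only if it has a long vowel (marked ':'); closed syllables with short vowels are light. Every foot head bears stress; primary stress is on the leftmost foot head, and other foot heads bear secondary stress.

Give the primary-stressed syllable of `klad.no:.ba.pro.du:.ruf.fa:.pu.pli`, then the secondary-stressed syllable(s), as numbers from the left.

primary 2, secondary 4, 5, 7, 9

Weights: 1 klad L, 2 no: H, 3 ba L, 4 pro L, 5 du: H, 6 ruf L, 7 fa: H, 8 pu L, 9 pli L.
Parse left to right (heavy = foot alone; LL = one foot; stranded L unfooted): klad (ˈno:) (ba.ˈpro) (ˈdu:) ruf (ˈfa:) (pu.ˈpli).
Foot heads: 2, 4, 5, 7, 9.
Primary stress on the leftmost head = syllable 2.
Secondary stress on 4, 5, 7, 9: klad.ˈno:.ba.ˌpro.ˌdu:.ruf.ˌfa:.pu.ˌpli.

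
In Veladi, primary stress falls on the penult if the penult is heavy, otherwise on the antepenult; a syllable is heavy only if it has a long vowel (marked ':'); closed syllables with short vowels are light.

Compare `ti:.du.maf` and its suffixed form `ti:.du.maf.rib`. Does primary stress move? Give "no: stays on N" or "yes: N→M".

Base `ti:.du.maf` (3 syllables):
  Weights: 1 ti: H, 2 du L, 3 maf L.
  The penult (syllable 2, du) is light, so stress falls on the antepenult (syllable 1, ti:).
  → primary stress on syllable 1.
Suffixed `ti:.du.maf.rib` (4 syllables):
  Weights: 2 du L, 3 maf L, 4 rib L.
  The penult (syllable 3, maf) is light, so stress falls on the antepenult (syllable 2, du).
  → primary stress on syllable 2.

yes: 1→2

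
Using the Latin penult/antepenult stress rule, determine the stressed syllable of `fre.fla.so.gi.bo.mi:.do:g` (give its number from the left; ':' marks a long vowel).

6

Classical Latin: stress the penult if heavy (long vowel or closed), else the antepenult.
Weights: 5 bo L, 6 mi: H, 7 do:g H.
The penult (syllable 6, mi:) is heavy, so it takes stress.
Stress on syllable 6: fre.fla.so.gi.bo.ˈmi:.do:g.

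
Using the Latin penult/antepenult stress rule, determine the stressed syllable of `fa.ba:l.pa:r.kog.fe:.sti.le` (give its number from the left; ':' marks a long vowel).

5

Classical Latin: stress the penult if heavy (long vowel or closed), else the antepenult.
Weights: 5 fe: H, 6 sti L, 7 le L.
The penult (syllable 6, sti) is light, so stress falls on the antepenult (syllable 5, fe:).
Stress on syllable 5: fa.ba:l.pa:r.kog.ˈfe:.sti.le.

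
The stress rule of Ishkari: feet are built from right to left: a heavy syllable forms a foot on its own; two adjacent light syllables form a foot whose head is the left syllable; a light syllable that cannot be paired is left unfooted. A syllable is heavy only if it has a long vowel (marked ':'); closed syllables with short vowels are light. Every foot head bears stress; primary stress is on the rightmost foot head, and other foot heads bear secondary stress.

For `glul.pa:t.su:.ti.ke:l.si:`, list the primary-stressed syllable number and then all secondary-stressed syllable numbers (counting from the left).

primary 6, secondary 2, 3, 5

Weights: 1 glul L, 2 pa:t H, 3 su: H, 4 ti L, 5 ke:l H, 6 si: H.
Parse right to left (heavy = foot alone; LL = one foot; stranded L unfooted): glul (ˈpa:t) (ˈsu:) ti (ˈke:l) (ˈsi:).
Foot heads: 2, 3, 5, 6.
Primary stress on the rightmost head = syllable 6.
Secondary stress on 2, 3, 5: glul.ˌpa:t.ˌsu:.ti.ˌke:l.ˈsi:.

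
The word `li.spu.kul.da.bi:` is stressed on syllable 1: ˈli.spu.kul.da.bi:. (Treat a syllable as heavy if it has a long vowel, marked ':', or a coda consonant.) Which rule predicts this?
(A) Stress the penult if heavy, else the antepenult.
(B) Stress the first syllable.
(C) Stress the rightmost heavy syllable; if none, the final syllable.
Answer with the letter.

Rule A → syllable 3 (observed: 1).
Rule B → syllable 1 ✓.
Rule C → syllable 5 (observed: 1).

B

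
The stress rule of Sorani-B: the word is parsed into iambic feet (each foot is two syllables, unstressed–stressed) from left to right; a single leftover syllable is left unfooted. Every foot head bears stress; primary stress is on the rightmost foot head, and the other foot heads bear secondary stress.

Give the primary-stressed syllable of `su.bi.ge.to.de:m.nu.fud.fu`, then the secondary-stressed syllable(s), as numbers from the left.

Parse left to right into iambic (σˈσ) feet: (su.ˈbi) (ge.ˈto) (de:m.ˈnu) (fud.ˈfu).
Foot heads (stressed positions): 2, 4, 6, 8.
End Rule Rightmost: primary stress on the rightmost head = syllable 8.
Secondary stress on 2, 4, 6: su.ˌbi.ge.ˌto.de:m.ˌnu.fud.ˈfu.

primary 8, secondary 2, 4, 6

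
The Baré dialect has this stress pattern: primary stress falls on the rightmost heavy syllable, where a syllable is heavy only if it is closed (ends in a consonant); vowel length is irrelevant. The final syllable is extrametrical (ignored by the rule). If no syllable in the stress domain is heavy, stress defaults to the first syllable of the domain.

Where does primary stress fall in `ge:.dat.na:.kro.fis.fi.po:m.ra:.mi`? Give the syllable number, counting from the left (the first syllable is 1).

7

The final syllable (9, mi) is extrametrical; the stress domain is syllables 1–8.
Weights: 1 ge: L, 2 dat H, 3 na: L, 4 kro L, 5 fis H, 6 fi L, 7 po:m H, 8 ra: L.
Heavy syllables in the domain: 2, 5, 7. The rightmost is syllable 7 (po:m).
Primary stress: syllable 7 → ge:.dat.na:.kro.fis.fi.ˈpo:m.ra:.mi.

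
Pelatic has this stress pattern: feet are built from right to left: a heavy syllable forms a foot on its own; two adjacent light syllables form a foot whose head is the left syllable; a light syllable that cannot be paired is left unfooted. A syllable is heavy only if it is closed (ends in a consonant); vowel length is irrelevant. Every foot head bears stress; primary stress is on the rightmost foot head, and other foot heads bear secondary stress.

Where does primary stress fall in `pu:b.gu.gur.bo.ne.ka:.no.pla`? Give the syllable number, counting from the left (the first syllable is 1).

7

Weights: 1 pu:b H, 2 gu L, 3 gur H, 4 bo L, 5 ne L, 6 ka: L, 7 no L, 8 pla L.
Parse right to left (heavy = foot alone; LL = one foot; stranded L unfooted): (ˈpu:b) gu (ˈgur) bo (ˈne.ka:) (ˈno.pla).
Foot heads: 1, 3, 5, 7.
Primary stress on the rightmost head = syllable 7.
Primary stress: syllable 7 → pu:b.gu.gur.bo.ne.ka:.ˈno.pla.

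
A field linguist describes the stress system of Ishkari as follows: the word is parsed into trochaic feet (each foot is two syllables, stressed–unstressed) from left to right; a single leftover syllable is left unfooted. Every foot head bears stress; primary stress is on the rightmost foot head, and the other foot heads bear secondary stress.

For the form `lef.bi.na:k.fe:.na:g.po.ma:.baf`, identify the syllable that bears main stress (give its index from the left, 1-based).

Parse left to right into trochaic (ˈσσ) feet: (ˈlef.bi) (ˈna:k.fe:) (ˈna:g.po) (ˈma:.baf).
Foot heads (stressed positions): 1, 3, 5, 7.
End Rule Rightmost: primary stress on the rightmost head = syllable 7.
Primary stress: syllable 7 → lef.bi.na:k.fe:.na:g.po.ˈma:.baf.

7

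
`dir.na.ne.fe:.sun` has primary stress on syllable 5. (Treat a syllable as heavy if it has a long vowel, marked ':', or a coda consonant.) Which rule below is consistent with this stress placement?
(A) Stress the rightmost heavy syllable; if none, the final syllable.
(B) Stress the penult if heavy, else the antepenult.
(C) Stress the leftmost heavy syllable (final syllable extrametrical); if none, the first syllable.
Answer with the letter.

Rule A → syllable 5 ✓.
Rule B → syllable 4 (observed: 5).
Rule C → syllable 1 (observed: 5).

A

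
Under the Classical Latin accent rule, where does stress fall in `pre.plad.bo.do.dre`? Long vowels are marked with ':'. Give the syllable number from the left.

3

Classical Latin: stress the penult if heavy (long vowel or closed), else the antepenult.
Weights: 3 bo L, 4 do L, 5 dre L.
The penult (syllable 4, do) is light, so stress falls on the antepenult (syllable 3, bo).
Stress on syllable 3: pre.plad.ˈbo.do.dre.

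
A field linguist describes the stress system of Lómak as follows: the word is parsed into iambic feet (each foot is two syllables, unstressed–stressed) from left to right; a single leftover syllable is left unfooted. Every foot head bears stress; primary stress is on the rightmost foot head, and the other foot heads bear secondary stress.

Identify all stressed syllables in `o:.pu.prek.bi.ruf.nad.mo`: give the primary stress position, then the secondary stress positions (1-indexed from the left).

Parse left to right into iambic (σˈσ) feet: (o:.ˈpu) (prek.ˈbi) (ruf.ˈnad) mo. Syllable 7 is left unfooted.
Foot heads (stressed positions): 2, 4, 6.
End Rule Rightmost: primary stress on the rightmost head = syllable 6.
Secondary stress on 2, 4: o:.ˌpu.prek.ˌbi.ruf.ˈnad.mo.

primary 6, secondary 2, 4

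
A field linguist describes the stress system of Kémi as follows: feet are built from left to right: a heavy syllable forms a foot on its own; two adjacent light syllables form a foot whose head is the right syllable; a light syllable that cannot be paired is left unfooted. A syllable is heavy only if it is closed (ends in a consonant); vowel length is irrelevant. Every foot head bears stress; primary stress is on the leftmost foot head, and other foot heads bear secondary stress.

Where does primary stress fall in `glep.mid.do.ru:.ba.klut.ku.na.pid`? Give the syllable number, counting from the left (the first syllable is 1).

1

Weights: 1 glep H, 2 mid H, 3 do L, 4 ru: L, 5 ba L, 6 klut H, 7 ku L, 8 na L, 9 pid H.
Parse left to right (heavy = foot alone; LL = one foot; stranded L unfooted): (ˈglep) (ˈmid) (do.ˈru:) ba (ˈklut) (ku.ˈna) (ˈpid).
Foot heads: 1, 2, 4, 6, 8, 9.
Primary stress on the leftmost head = syllable 1.
Primary stress: syllable 1 → ˈglep.mid.do.ru:.ba.klut.ku.na.pid.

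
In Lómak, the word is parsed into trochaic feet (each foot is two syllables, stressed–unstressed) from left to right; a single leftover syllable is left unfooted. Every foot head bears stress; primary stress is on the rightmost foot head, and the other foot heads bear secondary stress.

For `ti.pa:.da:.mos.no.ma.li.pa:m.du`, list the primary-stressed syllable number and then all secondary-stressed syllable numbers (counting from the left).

Parse left to right into trochaic (ˈσσ) feet: (ˈti.pa:) (ˈda:.mos) (ˈno.ma) (ˈli.pa:m) du. Syllable 9 is left unfooted.
Foot heads (stressed positions): 1, 3, 5, 7.
End Rule Rightmost: primary stress on the rightmost head = syllable 7.
Secondary stress on 1, 3, 5: ˌti.pa:.ˌda:.mos.ˌno.ma.ˈli.pa:m.du.

primary 7, secondary 1, 3, 5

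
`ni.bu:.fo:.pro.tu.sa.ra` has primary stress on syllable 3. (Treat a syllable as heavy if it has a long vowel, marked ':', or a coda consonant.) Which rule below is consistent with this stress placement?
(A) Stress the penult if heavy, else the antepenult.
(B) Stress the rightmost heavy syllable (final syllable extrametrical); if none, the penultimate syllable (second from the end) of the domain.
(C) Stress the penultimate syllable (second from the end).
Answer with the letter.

Rule A → syllable 5 (observed: 3).
Rule B → syllable 3 ✓.
Rule C → syllable 6 (observed: 3).

B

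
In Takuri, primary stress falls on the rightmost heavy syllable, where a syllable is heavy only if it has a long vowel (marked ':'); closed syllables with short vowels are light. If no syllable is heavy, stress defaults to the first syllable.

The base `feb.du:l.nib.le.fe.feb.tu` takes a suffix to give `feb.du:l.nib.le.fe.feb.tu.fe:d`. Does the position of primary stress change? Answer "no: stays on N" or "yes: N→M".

Base `feb.du:l.nib.le.fe.feb.tu` (7 syllables):
  Weights: 1 feb L, 2 du:l H, 3 nib L, 4 le L, 5 fe L, 6 feb L, 7 tu L.
  Heavy syllables in the domain: 2. The rightmost is syllable 2 (du:l).
  → primary stress on syllable 2.
Suffixed `feb.du:l.nib.le.fe.feb.tu.fe:d` (8 syllables):
  Weights: 1 feb L, 2 du:l H, 3 nib L, 4 le L, 5 fe L, 6 feb L, 7 tu L, 8 fe:d H.
  Heavy syllables in the domain: 2, 8. The rightmost is syllable 8 (fe:d).
  → primary stress on syllable 8.

yes: 2→8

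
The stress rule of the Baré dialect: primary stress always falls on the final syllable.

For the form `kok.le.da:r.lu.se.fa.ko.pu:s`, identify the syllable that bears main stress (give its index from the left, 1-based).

8

The word has 8 syllables; the final syllable is syllable 8 (pu:s).
Primary stress: syllable 8 → kok.le.da:r.lu.se.fa.ko.ˈpu:s.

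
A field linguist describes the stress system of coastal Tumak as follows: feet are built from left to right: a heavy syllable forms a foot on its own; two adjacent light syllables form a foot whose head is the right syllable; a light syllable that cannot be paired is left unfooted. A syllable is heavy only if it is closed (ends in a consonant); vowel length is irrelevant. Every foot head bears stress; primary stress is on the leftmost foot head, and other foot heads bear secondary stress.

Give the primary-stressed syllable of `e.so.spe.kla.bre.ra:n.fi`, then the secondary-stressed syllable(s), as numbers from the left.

primary 2, secondary 4, 6

Weights: 1 e L, 2 so L, 3 spe L, 4 kla L, 5 bre L, 6 ra:n H, 7 fi L.
Parse left to right (heavy = foot alone; LL = one foot; stranded L unfooted): (e.ˈso) (spe.ˈkla) bre (ˈra:n) fi.
Foot heads: 2, 4, 6.
Primary stress on the leftmost head = syllable 2.
Secondary stress on 4, 6: e.ˈso.spe.ˌkla.bre.ˌra:n.fi.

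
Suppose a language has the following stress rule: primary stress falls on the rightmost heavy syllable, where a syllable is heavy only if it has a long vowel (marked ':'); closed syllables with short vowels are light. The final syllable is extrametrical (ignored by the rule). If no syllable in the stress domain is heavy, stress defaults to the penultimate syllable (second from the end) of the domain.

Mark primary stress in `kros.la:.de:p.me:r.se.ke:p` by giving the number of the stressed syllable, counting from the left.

The final syllable (6, ke:p) is extrametrical; the stress domain is syllables 1–5.
Weights: 1 kros L, 2 la: H, 3 de:p H, 4 me:r H, 5 se L.
Heavy syllables in the domain: 2, 3, 4. The rightmost is syllable 4 (me:r).
Primary stress: syllable 4 → kros.la:.de:p.ˈme:r.se.ke:p.

4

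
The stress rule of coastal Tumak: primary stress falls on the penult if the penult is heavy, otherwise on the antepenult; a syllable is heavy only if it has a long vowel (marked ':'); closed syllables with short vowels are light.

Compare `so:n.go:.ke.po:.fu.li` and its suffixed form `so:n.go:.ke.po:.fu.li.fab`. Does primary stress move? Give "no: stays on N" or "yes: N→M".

yes: 4→5

Base `so:n.go:.ke.po:.fu.li` (6 syllables):
  Weights: 4 po: H, 5 fu L, 6 li L.
  The penult (syllable 5, fu) is light, so stress falls on the antepenult (syllable 4, po:).
  → primary stress on syllable 4.
Suffixed `so:n.go:.ke.po:.fu.li.fab` (7 syllables):
  Weights: 5 fu L, 6 li L, 7 fab L.
  The penult (syllable 6, li) is light, so stress falls on the antepenult (syllable 5, fu).
  → primary stress on syllable 5.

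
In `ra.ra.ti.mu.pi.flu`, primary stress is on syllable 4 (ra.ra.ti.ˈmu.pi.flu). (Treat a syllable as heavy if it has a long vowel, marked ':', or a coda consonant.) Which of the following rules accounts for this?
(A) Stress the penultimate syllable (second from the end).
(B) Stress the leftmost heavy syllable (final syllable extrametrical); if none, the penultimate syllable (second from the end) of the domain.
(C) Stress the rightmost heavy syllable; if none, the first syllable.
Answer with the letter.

B

Rule A → syllable 5 (observed: 4).
Rule B → syllable 4 ✓.
Rule C → syllable 1 (observed: 4).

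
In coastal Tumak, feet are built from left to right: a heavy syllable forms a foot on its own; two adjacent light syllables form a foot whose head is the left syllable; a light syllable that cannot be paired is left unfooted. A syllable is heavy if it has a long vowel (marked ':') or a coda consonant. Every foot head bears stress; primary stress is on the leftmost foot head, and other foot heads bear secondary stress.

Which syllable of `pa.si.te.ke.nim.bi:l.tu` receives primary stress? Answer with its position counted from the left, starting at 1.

Weights: 1 pa L, 2 si L, 3 te L, 4 ke L, 5 nim H, 6 bi:l H, 7 tu L.
Parse left to right (heavy = foot alone; LL = one foot; stranded L unfooted): (ˈpa.si) (ˈte.ke) (ˈnim) (ˈbi:l) tu.
Foot heads: 1, 3, 5, 6.
Primary stress on the leftmost head = syllable 1.
Primary stress: syllable 1 → ˈpa.si.te.ke.nim.bi:l.tu.

1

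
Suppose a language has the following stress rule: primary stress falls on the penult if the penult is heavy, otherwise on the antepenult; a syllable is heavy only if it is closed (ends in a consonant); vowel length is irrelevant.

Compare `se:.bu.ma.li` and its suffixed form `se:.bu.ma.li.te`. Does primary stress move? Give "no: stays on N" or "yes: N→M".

Base `se:.bu.ma.li` (4 syllables):
  Weights: 2 bu L, 3 ma L, 4 li L.
  The penult (syllable 3, ma) is light, so stress falls on the antepenult (syllable 2, bu).
  → primary stress on syllable 2.
Suffixed `se:.bu.ma.li.te` (5 syllables):
  Weights: 3 ma L, 4 li L, 5 te L.
  The penult (syllable 4, li) is light, so stress falls on the antepenult (syllable 3, ma).
  → primary stress on syllable 3.

yes: 2→3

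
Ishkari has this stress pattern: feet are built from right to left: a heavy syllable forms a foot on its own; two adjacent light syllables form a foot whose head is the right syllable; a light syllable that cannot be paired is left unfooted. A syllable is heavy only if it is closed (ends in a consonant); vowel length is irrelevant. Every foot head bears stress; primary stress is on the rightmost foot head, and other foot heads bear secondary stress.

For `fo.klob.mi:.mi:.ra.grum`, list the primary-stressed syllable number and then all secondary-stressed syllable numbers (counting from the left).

Weights: 1 fo L, 2 klob H, 3 mi: L, 4 mi: L, 5 ra L, 6 grum H.
Parse right to left (heavy = foot alone; LL = one foot; stranded L unfooted): fo (ˈklob) mi: (mi:.ˈra) (ˈgrum).
Foot heads: 2, 5, 6.
Primary stress on the rightmost head = syllable 6.
Secondary stress on 2, 5: fo.ˌklob.mi:.mi:.ˌra.ˈgrum.

primary 6, secondary 2, 5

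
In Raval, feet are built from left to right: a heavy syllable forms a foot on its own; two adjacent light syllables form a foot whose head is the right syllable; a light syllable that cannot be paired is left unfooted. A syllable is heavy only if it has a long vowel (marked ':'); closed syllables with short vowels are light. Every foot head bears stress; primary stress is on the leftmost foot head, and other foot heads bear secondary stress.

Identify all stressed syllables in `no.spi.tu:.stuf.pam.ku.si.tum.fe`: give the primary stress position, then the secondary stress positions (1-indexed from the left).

Weights: 1 no L, 2 spi L, 3 tu: H, 4 stuf L, 5 pam L, 6 ku L, 7 si L, 8 tum L, 9 fe L.
Parse left to right (heavy = foot alone; LL = one foot; stranded L unfooted): (no.ˈspi) (ˈtu:) (stuf.ˈpam) (ku.ˈsi) (tum.ˈfe).
Foot heads: 2, 3, 5, 7, 9.
Primary stress on the leftmost head = syllable 2.
Secondary stress on 3, 5, 7, 9: no.ˈspi.ˌtu:.stuf.ˌpam.ku.ˌsi.tum.ˌfe.

primary 2, secondary 3, 5, 7, 9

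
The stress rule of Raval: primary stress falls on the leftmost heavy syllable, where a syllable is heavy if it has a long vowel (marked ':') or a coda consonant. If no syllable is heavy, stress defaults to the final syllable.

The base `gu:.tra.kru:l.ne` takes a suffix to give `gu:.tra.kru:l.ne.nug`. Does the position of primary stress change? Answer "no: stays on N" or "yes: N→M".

no: stays on 1

Base `gu:.tra.kru:l.ne` (4 syllables):
  Weights: 1 gu: H, 2 tra L, 3 kru:l H, 4 ne L.
  Heavy syllables in the domain: 1, 3. The leftmost is syllable 1 (gu:).
  → primary stress on syllable 1.
Suffixed `gu:.tra.kru:l.ne.nug` (5 syllables):
  Weights: 1 gu: H, 2 tra L, 3 kru:l H, 4 ne L, 5 nug H.
  Heavy syllables in the domain: 1, 3, 5. The leftmost is syllable 1 (gu:).
  → primary stress on syllable 1.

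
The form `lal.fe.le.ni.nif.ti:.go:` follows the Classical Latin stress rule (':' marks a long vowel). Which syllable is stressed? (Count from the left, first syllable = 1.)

Classical Latin: stress the penult if heavy (long vowel or closed), else the antepenult.
Weights: 5 nif H, 6 ti: H, 7 go: H.
The penult (syllable 6, ti:) is heavy, so it takes stress.
Stress on syllable 6: lal.fe.le.ni.nif.ˈti:.go:.

6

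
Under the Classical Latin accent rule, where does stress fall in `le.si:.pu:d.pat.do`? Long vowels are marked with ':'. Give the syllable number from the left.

4

Classical Latin: stress the penult if heavy (long vowel or closed), else the antepenult.
Weights: 3 pu:d H, 4 pat H, 5 do L.
The penult (syllable 4, pat) is heavy, so it takes stress.
Stress on syllable 4: le.si:.pu:d.ˈpat.do.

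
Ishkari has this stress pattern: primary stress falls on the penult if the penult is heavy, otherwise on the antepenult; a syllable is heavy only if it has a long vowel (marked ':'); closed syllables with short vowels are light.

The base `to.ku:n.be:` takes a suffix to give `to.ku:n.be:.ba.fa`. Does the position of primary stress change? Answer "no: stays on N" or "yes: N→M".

yes: 2→3

Base `to.ku:n.be:` (3 syllables):
  Weights: 1 to L, 2 ku:n H, 3 be: H.
  The penult (syllable 2, ku:n) is heavy, so it takes stress.
  → primary stress on syllable 2.
Suffixed `to.ku:n.be:.ba.fa` (5 syllables):
  Weights: 3 be: H, 4 ba L, 5 fa L.
  The penult (syllable 4, ba) is light, so stress falls on the antepenult (syllable 3, be:).
  → primary stress on syllable 3.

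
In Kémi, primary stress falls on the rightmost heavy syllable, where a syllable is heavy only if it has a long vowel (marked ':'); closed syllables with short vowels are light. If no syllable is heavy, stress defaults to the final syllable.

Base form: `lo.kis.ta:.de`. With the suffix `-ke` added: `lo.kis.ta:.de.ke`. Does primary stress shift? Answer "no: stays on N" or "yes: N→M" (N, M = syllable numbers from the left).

Base `lo.kis.ta:.de` (4 syllables):
  Weights: 1 lo L, 2 kis L, 3 ta: H, 4 de L.
  Heavy syllables in the domain: 3. The rightmost is syllable 3 (ta:).
  → primary stress on syllable 3.
Suffixed `lo.kis.ta:.de.ke` (5 syllables):
  Weights: 1 lo L, 2 kis L, 3 ta: H, 4 de L, 5 ke L.
  Heavy syllables in the domain: 3. The rightmost is syllable 3 (ta:).
  → primary stress on syllable 3.

no: stays on 3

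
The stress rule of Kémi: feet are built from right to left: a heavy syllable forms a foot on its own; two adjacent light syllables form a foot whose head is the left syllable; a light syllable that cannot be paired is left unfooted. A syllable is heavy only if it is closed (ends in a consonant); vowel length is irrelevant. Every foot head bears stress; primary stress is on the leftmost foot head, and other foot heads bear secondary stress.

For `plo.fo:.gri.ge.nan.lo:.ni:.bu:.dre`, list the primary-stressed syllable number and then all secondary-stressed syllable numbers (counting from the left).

primary 1, secondary 3, 5, 6, 8

Weights: 1 plo L, 2 fo: L, 3 gri L, 4 ge L, 5 nan H, 6 lo: L, 7 ni: L, 8 bu: L, 9 dre L.
Parse right to left (heavy = foot alone; LL = one foot; stranded L unfooted): (ˈplo.fo:) (ˈgri.ge) (ˈnan) (ˈlo:.ni:) (ˈbu:.dre).
Foot heads: 1, 3, 5, 6, 8.
Primary stress on the leftmost head = syllable 1.
Secondary stress on 3, 5, 6, 8: ˈplo.fo:.ˌgri.ge.ˌnan.ˌlo:.ni:.ˌbu:.dre.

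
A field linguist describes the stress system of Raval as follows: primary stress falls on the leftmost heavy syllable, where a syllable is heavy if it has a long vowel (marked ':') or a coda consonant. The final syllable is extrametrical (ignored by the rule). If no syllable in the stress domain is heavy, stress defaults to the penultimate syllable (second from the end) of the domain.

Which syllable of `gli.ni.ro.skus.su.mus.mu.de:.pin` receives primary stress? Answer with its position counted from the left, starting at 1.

4

The final syllable (9, pin) is extrametrical; the stress domain is syllables 1–8.
Weights: 1 gli L, 2 ni L, 3 ro L, 4 skus H, 5 su L, 6 mus H, 7 mu L, 8 de: H.
Heavy syllables in the domain: 4, 6, 8. The leftmost is syllable 4 (skus).
Primary stress: syllable 4 → gli.ni.ro.ˈskus.su.mus.mu.de:.pin.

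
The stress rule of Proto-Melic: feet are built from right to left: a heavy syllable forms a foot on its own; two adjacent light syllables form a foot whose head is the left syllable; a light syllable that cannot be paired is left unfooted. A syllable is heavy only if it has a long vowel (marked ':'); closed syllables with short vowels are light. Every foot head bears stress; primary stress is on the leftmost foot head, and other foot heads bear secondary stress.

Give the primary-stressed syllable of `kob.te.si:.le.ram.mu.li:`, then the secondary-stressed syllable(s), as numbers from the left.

Weights: 1 kob L, 2 te L, 3 si: H, 4 le L, 5 ram L, 6 mu L, 7 li: H.
Parse right to left (heavy = foot alone; LL = one foot; stranded L unfooted): (ˈkob.te) (ˈsi:) le (ˈram.mu) (ˈli:).
Foot heads: 1, 3, 5, 7.
Primary stress on the leftmost head = syllable 1.
Secondary stress on 3, 5, 7: ˈkob.te.ˌsi:.le.ˌram.mu.ˌli:.

primary 1, secondary 3, 5, 7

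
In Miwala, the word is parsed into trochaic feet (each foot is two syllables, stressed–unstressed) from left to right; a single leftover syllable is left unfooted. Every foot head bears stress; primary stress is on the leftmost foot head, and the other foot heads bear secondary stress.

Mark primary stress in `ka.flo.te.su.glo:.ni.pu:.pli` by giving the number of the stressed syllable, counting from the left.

Parse left to right into trochaic (ˈσσ) feet: (ˈka.flo) (ˈte.su) (ˈglo:.ni) (ˈpu:.pli).
Foot heads (stressed positions): 1, 3, 5, 7.
End Rule Leftmost: primary stress on the leftmost head = syllable 1.
Primary stress: syllable 1 → ˈka.flo.te.su.glo:.ni.pu:.pli.

1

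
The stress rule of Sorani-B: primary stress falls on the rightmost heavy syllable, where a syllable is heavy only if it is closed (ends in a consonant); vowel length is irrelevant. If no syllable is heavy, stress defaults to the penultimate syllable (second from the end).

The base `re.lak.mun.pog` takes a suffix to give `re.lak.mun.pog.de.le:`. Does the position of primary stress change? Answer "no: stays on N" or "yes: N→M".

no: stays on 4

Base `re.lak.mun.pog` (4 syllables):
  Weights: 1 re L, 2 lak H, 3 mun H, 4 pog H.
  Heavy syllables in the domain: 2, 3, 4. The rightmost is syllable 4 (pog).
  → primary stress on syllable 4.
Suffixed `re.lak.mun.pog.de.le:` (6 syllables):
  Weights: 1 re L, 2 lak H, 3 mun H, 4 pog H, 5 de L, 6 le: L.
  Heavy syllables in the domain: 2, 3, 4. The rightmost is syllable 4 (pog).
  → primary stress on syllable 4.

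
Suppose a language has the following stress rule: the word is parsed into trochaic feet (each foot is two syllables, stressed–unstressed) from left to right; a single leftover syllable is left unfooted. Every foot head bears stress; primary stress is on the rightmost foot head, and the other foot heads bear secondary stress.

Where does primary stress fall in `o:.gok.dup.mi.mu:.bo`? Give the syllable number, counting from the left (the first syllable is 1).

Parse left to right into trochaic (ˈσσ) feet: (ˈo:.gok) (ˈdup.mi) (ˈmu:.bo).
Foot heads (stressed positions): 1, 3, 5.
End Rule Rightmost: primary stress on the rightmost head = syllable 5.
Primary stress: syllable 5 → o:.gok.dup.mi.ˈmu:.bo.

5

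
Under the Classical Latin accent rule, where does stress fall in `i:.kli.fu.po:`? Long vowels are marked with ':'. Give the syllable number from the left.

Classical Latin: stress the penult if heavy (long vowel or closed), else the antepenult.
Weights: 2 kli L, 3 fu L, 4 po: H.
The penult (syllable 3, fu) is light, so stress falls on the antepenult (syllable 2, kli).
Stress on syllable 2: i:.ˈkli.fu.po:.

2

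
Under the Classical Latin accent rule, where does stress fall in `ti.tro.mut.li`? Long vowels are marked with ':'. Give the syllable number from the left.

Classical Latin: stress the penult if heavy (long vowel or closed), else the antepenult.
Weights: 2 tro L, 3 mut H, 4 li L.
The penult (syllable 3, mut) is heavy, so it takes stress.
Stress on syllable 3: ti.tro.ˈmut.li.

3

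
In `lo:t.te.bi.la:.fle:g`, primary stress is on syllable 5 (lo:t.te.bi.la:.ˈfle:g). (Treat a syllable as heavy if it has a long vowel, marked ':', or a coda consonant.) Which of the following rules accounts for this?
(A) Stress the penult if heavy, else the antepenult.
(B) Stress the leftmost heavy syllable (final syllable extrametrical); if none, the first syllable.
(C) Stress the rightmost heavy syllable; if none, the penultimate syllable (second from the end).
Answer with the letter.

C

Rule A → syllable 4 (observed: 5).
Rule B → syllable 1 (observed: 5).
Rule C → syllable 5 ✓.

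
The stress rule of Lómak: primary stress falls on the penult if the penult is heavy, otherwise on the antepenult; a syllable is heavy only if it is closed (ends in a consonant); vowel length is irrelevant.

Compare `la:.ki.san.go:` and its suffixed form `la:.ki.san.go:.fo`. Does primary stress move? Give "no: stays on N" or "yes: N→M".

no: stays on 3

Base `la:.ki.san.go:` (4 syllables):
  Weights: 2 ki L, 3 san H, 4 go: L.
  The penult (syllable 3, san) is heavy, so it takes stress.
  → primary stress on syllable 3.
Suffixed `la:.ki.san.go:.fo` (5 syllables):
  Weights: 3 san H, 4 go: L, 5 fo L.
  The penult (syllable 4, go:) is light, so stress falls on the antepenult (syllable 3, san).
  → primary stress on syllable 3.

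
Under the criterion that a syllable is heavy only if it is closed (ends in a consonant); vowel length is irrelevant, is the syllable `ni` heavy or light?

light

`ni`: short vowel, open (no coda). Open (no coda) → light.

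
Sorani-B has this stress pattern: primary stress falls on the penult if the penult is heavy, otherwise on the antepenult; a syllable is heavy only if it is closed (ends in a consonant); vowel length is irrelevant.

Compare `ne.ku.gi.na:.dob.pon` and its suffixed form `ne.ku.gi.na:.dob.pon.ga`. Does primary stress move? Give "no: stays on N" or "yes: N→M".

Base `ne.ku.gi.na:.dob.pon` (6 syllables):
  Weights: 4 na: L, 5 dob H, 6 pon H.
  The penult (syllable 5, dob) is heavy, so it takes stress.
  → primary stress on syllable 5.
Suffixed `ne.ku.gi.na:.dob.pon.ga` (7 syllables):
  Weights: 5 dob H, 6 pon H, 7 ga L.
  The penult (syllable 6, pon) is heavy, so it takes stress.
  → primary stress on syllable 6.

yes: 5→6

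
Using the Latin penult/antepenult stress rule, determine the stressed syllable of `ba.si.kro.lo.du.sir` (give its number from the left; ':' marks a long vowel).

4

Classical Latin: stress the penult if heavy (long vowel or closed), else the antepenult.
Weights: 4 lo L, 5 du L, 6 sir H.
The penult (syllable 5, du) is light, so stress falls on the antepenult (syllable 4, lo).
Stress on syllable 4: ba.si.kro.ˈlo.du.sir.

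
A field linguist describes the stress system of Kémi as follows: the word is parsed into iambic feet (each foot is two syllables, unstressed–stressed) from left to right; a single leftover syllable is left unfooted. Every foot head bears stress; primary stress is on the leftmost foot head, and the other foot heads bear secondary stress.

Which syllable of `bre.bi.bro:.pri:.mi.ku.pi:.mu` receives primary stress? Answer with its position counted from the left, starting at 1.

2

Parse left to right into iambic (σˈσ) feet: (bre.ˈbi) (bro:.ˈpri:) (mi.ˈku) (pi:.ˈmu).
Foot heads (stressed positions): 2, 4, 6, 8.
End Rule Leftmost: primary stress on the leftmost head = syllable 2.
Primary stress: syllable 2 → bre.ˈbi.bro:.pri:.mi.ku.pi:.mu.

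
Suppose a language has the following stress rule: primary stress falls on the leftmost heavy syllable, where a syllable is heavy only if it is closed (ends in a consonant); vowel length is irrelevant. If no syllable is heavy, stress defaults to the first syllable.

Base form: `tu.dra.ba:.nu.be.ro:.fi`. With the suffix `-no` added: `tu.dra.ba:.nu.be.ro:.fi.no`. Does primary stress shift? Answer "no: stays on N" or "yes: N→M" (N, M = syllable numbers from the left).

Base `tu.dra.ba:.nu.be.ro:.fi` (7 syllables):
  Weights: 1 tu L, 2 dra L, 3 ba: L, 4 nu L, 5 be L, 6 ro: L, 7 fi L.
  No heavy syllable in the domain; default to the first syllable = syllable 1.
  → primary stress on syllable 1.
Suffixed `tu.dra.ba:.nu.be.ro:.fi.no` (8 syllables):
  Weights: 1 tu L, 2 dra L, 3 ba: L, 4 nu L, 5 be L, 6 ro: L, 7 fi L, 8 no L.
  No heavy syllable in the domain; default to the first syllable = syllable 1.
  → primary stress on syllable 1.

no: stays on 1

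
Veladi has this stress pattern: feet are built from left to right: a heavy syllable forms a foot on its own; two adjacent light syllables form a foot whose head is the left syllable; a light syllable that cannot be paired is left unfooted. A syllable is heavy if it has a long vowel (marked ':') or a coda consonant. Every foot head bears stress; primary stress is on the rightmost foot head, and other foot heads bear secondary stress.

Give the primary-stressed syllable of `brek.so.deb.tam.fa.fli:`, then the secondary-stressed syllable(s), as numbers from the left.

primary 6, secondary 1, 3, 4

Weights: 1 brek H, 2 so L, 3 deb H, 4 tam H, 5 fa L, 6 fli: H.
Parse left to right (heavy = foot alone; LL = one foot; stranded L unfooted): (ˈbrek) so (ˈdeb) (ˈtam) fa (ˈfli:).
Foot heads: 1, 3, 4, 6.
Primary stress on the rightmost head = syllable 6.
Secondary stress on 1, 3, 4: ˌbrek.so.ˌdeb.ˌtam.fa.ˈfli:.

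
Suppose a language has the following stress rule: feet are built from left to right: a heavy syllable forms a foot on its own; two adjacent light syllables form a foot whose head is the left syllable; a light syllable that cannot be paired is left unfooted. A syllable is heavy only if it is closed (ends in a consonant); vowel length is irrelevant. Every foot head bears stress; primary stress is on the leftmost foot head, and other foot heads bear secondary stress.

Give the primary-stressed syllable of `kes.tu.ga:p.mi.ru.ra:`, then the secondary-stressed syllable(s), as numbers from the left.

Weights: 1 kes H, 2 tu L, 3 ga:p H, 4 mi L, 5 ru L, 6 ra: L.
Parse left to right (heavy = foot alone; LL = one foot; stranded L unfooted): (ˈkes) tu (ˈga:p) (ˈmi.ru) ra:.
Foot heads: 1, 3, 4.
Primary stress on the leftmost head = syllable 1.
Secondary stress on 3, 4: ˈkes.tu.ˌga:p.ˌmi.ru.ra:.

primary 1, secondary 3, 4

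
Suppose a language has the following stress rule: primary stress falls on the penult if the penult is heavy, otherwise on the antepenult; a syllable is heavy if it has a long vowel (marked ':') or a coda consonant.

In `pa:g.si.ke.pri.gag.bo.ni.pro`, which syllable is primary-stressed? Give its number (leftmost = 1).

6

Weights: 6 bo L, 7 ni L, 8 pro L.
The penult (syllable 7, ni) is light, so stress falls on the antepenult (syllable 6, bo).
Primary stress: syllable 6 → pa:g.si.ke.pri.gag.ˈbo.ni.pro.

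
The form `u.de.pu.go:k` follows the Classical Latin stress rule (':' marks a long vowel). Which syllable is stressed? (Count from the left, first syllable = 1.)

Classical Latin: stress the penult if heavy (long vowel or closed), else the antepenult.
Weights: 2 de L, 3 pu L, 4 go:k H.
The penult (syllable 3, pu) is light, so stress falls on the antepenult (syllable 2, de).
Stress on syllable 2: u.ˈde.pu.go:k.

2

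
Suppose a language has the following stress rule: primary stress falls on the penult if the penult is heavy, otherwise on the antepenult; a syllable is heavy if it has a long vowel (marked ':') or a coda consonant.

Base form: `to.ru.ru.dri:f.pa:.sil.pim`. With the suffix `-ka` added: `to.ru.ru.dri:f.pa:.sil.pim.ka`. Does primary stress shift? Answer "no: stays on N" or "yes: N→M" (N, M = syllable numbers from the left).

Base `to.ru.ru.dri:f.pa:.sil.pim` (7 syllables):
  Weights: 5 pa: H, 6 sil H, 7 pim H.
  The penult (syllable 6, sil) is heavy, so it takes stress.
  → primary stress on syllable 6.
Suffixed `to.ru.ru.dri:f.pa:.sil.pim.ka` (8 syllables):
  Weights: 6 sil H, 7 pim H, 8 ka L.
  The penult (syllable 7, pim) is heavy, so it takes stress.
  → primary stress on syllable 7.

yes: 6→7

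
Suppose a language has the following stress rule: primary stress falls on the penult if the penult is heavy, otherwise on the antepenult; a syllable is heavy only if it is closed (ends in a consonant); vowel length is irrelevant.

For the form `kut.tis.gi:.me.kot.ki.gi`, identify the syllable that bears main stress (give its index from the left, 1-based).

5

Weights: 5 kot H, 6 ki L, 7 gi L.
The penult (syllable 6, ki) is light, so stress falls on the antepenult (syllable 5, kot).
Primary stress: syllable 5 → kut.tis.gi:.me.ˈkot.ki.gi.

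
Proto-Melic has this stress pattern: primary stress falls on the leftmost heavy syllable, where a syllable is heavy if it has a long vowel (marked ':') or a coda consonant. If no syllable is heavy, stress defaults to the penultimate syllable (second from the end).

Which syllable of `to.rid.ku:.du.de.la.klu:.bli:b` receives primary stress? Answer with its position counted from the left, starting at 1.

2

Weights: 1 to L, 2 rid H, 3 ku: H, 4 du L, 5 de L, 6 la L, 7 klu: H, 8 bli:b H.
Heavy syllables in the domain: 2, 3, 7, 8. The leftmost is syllable 2 (rid).
Primary stress: syllable 2 → to.ˈrid.ku:.du.de.la.klu:.bli:b.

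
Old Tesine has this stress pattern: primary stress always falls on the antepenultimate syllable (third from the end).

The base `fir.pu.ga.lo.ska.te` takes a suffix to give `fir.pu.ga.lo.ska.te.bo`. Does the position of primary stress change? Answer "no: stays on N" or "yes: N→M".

Base `fir.pu.ga.lo.ska.te` (6 syllables):
  The word has 6 syllables; the antepenultimate syllable (third from the end) is syllable 4 (lo).
  → primary stress on syllable 4.
Suffixed `fir.pu.ga.lo.ska.te.bo` (7 syllables):
  The word has 7 syllables; the antepenultimate syllable (third from the end) is syllable 5 (ska).
  → primary stress on syllable 5.

yes: 4→5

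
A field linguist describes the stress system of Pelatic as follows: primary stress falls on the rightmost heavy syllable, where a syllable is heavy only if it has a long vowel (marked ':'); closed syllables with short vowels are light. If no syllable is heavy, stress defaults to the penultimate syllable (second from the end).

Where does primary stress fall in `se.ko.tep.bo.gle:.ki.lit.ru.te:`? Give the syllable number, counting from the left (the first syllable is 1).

Weights: 1 se L, 2 ko L, 3 tep L, 4 bo L, 5 gle: H, 6 ki L, 7 lit L, 8 ru L, 9 te: H.
Heavy syllables in the domain: 5, 9. The rightmost is syllable 9 (te:).
Primary stress: syllable 9 → se.ko.tep.bo.gle:.ki.lit.ru.ˈte:.

9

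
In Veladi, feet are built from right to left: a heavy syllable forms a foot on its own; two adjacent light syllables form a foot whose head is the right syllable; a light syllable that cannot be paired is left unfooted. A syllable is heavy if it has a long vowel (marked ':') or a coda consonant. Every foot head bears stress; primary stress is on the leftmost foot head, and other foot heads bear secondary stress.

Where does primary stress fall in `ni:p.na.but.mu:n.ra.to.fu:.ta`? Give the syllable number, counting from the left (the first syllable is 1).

1

Weights: 1 ni:p H, 2 na L, 3 but H, 4 mu:n H, 5 ra L, 6 to L, 7 fu: H, 8 ta L.
Parse right to left (heavy = foot alone; LL = one foot; stranded L unfooted): (ˈni:p) na (ˈbut) (ˈmu:n) (ra.ˈto) (ˈfu:) ta.
Foot heads: 1, 3, 4, 6, 7.
Primary stress on the leftmost head = syllable 1.
Primary stress: syllable 1 → ˈni:p.na.but.mu:n.ra.to.fu:.ta.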